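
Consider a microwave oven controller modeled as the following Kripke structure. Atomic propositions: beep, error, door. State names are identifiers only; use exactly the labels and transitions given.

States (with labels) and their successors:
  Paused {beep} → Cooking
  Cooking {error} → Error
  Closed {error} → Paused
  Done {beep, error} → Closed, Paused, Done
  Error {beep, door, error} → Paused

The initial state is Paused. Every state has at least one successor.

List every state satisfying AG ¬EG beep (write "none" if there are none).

{Paused, Cooking, Closed, Error}

States satisfying ¬EG beep: {Paused, Cooking, Closed, Error}.
States satisfying AG ¬EG beep: {Paused, Cooking, Closed, Error}.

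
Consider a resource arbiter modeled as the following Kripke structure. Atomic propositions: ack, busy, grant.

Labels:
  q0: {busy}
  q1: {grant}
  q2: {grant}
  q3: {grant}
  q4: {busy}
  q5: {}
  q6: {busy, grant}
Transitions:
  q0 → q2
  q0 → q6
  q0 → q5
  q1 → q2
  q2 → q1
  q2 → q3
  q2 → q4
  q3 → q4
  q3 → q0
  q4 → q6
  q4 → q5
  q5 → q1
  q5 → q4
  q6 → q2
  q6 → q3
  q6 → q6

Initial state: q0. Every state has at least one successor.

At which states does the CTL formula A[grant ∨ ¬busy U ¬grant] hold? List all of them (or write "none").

States satisfying grant ∨ ¬busy: {q1, q2, q3, q5, q6}.
States satisfying ¬grant: {q0, q4, q5}.
States satisfying A[grant ∨ ¬busy U ¬grant]: {q0, q3, q4, q5}.

{q0, q3, q4, q5}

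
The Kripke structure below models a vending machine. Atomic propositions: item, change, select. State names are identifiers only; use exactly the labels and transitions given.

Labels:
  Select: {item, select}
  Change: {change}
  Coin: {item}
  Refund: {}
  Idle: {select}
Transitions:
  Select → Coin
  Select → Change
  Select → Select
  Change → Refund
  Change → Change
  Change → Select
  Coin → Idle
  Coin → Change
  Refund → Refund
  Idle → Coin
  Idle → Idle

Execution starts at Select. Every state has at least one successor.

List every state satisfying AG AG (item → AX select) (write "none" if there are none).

States satisfying AG (item → AX select): {Refund}.
States satisfying AG AG (item → AX select): {Refund}.

{Refund}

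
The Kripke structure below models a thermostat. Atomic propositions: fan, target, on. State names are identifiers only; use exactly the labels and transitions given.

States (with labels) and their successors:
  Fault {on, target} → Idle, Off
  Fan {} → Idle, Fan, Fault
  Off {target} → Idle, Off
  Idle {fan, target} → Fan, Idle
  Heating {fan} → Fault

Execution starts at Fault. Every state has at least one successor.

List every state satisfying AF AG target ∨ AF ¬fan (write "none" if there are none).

States satisfying AG target: ∅.
States satisfying AF AG target: ∅.
States satisfying ¬fan: {Fault, Fan, Off}.
States satisfying AF ¬fan: {Fault, Fan, Off, Heating}.
States satisfying AF AG target ∨ AF ¬fan: {Fault, Fan, Off, Heating}.

{Fault, Fan, Off, Heating}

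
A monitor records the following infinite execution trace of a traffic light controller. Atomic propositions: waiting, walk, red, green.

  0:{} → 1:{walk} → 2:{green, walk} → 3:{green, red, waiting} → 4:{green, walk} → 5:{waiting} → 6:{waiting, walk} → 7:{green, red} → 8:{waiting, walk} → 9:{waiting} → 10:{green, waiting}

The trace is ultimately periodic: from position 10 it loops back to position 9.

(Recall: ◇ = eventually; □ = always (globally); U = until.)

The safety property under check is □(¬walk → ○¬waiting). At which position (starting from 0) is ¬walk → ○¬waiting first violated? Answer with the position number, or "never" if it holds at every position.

5

Check ¬walk → ○¬waiting at each position in order: 0 ✓, 1 ✓, 2 ✓, 3 ✓, 4 ✓.
At position 5 the labels are {waiting} and the next position 6 has {waiting, walk}, so ¬walk → ○¬waiting is false there. This is the first violation.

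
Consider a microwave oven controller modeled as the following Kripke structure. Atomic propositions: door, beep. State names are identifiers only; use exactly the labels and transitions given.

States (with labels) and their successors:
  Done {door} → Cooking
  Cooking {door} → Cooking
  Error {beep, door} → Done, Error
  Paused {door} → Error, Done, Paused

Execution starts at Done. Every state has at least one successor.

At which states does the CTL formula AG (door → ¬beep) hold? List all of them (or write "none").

{Done, Cooking}

States satisfying door → ¬beep: {Done, Cooking, Paused}.
States satisfying AG (door → ¬beep): {Done, Cooking}.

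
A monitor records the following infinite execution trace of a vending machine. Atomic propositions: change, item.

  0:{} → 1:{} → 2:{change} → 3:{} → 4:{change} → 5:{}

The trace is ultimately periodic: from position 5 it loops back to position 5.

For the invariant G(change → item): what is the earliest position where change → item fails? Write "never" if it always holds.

2

Check change → item at each position in order: 0 ✓, 1 ✓.
At position 2 the labels are {change}, so change → item is false there. This is the first violation.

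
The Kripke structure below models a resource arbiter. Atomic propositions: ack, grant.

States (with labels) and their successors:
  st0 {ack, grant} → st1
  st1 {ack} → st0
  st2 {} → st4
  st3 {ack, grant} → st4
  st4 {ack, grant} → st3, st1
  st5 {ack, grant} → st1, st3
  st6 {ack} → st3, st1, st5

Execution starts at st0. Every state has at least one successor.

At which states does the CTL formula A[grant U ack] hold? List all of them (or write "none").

{st0, st1, st3, st4, st5, st6}

States satisfying grant: {st0, st3, st4, st5}.
States satisfying ack: {st0, st1, st3, st4, st5, st6}.
States satisfying A[grant U ack]: {st0, st1, st3, st4, st5, st6}.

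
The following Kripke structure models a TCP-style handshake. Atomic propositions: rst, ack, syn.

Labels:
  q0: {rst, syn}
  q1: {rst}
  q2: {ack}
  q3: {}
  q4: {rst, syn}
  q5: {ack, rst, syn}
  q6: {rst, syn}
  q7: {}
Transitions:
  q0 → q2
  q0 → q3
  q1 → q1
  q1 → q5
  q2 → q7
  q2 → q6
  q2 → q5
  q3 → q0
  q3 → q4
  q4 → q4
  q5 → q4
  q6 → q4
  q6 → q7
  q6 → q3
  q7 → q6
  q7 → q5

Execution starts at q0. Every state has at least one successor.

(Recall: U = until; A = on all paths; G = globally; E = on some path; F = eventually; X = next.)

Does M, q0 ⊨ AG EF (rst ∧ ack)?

Does not hold

States satisfying EF (rst ∧ ack): {q0, q1, q2, q3, q5, q6, q7}.
States satisfying AG EF (rst ∧ ack): ∅.
q4 is reachable from q0 and violates EF (rst ∧ ack), so AG fails at q0.
q0 ∉ Sat(AG EF (rst ∧ ack)).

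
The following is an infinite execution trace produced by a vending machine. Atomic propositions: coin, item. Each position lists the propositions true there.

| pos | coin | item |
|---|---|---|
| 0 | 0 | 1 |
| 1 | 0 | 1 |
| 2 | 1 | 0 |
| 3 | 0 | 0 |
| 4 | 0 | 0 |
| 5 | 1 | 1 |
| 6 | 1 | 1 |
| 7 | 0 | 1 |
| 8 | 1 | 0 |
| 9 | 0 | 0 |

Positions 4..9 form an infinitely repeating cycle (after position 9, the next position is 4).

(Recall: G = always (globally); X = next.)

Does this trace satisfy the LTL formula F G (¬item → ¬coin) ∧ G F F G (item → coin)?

G (¬item → ¬coin) is false at every position 0..9, so it never becomes true and F G (¬item → ¬coin) fails.
F F G (item → coin) must hold at every position from 0 onward. It fails at position 0, so G F F G (item → coin) is false.
At position 0: F G (¬item → ¬coin) is false; G F F G (item → coin) is false; so F G (¬item → ¬coin) ∧ G F F G (item → coin) is false.

Does not hold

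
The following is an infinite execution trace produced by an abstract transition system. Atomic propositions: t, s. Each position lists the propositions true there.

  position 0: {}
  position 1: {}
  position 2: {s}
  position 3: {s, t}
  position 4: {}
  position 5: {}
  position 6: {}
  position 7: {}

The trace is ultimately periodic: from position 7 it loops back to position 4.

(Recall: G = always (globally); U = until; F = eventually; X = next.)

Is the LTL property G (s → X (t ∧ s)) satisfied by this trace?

s → X (t ∧ s) must hold at every position from 0 onward. It fails at position 3, so G (s → X (t ∧ s)) is false.
Positions where s holds: 2, 3.
Check X (t ∧ s) at each: 2→ok, 3→fails.

Violated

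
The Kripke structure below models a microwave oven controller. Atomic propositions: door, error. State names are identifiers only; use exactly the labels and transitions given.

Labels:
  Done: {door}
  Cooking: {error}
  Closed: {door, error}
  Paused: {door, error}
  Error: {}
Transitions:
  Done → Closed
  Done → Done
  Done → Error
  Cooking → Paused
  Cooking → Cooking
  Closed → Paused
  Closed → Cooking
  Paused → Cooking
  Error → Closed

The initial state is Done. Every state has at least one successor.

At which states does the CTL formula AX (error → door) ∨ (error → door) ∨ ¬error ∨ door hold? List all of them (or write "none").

{Done, Closed, Paused, Error}

States satisfying error → door: {Done, Closed, Paused, Error}.
States satisfying AX (error → door): {Done, Error}.
States satisfying ¬error: {Done, Error}.
States satisfying ¬error ∨ door: {Done, Closed, Paused, Error}.
States satisfying (error → door) ∨ ¬error ∨ door: {Done, Closed, Paused, Error}.
States satisfying AX (error → door) ∨ (error → door) ∨ ¬error ∨ door: {Done, Closed, Paused, Error}.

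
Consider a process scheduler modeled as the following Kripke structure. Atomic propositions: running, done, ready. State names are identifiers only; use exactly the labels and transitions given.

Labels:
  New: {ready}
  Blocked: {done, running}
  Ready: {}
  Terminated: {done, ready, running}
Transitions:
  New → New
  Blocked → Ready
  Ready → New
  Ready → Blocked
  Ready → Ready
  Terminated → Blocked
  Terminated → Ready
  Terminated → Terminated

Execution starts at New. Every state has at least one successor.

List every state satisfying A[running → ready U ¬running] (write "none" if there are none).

States satisfying running → ready: {New, Ready, Terminated}.
States satisfying ¬running: {New, Ready}.
States satisfying A[running → ready U ¬running]: {New, Ready}.

{New, Ready}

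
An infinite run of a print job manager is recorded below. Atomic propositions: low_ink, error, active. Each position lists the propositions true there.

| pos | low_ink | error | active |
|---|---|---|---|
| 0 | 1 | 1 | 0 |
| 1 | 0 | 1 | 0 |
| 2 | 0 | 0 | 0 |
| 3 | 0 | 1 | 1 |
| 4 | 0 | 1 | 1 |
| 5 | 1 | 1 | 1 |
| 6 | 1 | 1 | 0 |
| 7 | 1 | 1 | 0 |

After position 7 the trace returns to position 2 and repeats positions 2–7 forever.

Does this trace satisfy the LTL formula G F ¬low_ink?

F ¬low_ink holds at every position 0..7, and those are all positions ever visited, so G F ¬low_ink holds.

Satisfied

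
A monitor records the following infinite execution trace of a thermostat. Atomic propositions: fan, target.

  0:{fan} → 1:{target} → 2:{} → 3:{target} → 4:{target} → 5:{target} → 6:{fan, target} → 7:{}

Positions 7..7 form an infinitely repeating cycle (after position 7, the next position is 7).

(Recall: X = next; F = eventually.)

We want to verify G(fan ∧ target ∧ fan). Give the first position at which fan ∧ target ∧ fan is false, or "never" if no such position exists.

0

At position 0 the labels are {fan}, so fan ∧ target ∧ fan is false there. This is the first violation.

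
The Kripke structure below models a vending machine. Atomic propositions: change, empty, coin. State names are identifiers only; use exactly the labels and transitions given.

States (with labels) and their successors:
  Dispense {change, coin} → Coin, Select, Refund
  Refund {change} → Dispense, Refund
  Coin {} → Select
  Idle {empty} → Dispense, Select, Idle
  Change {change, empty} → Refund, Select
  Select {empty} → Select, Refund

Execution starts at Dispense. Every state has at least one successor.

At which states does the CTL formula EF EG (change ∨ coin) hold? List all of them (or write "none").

{Dispense, Refund, Coin, Idle, Change, Select}

States satisfying EG (change ∨ coin): {Dispense, Refund, Change}.
States satisfying EF EG (change ∨ coin): {Dispense, Refund, Coin, Idle, Change, Select}.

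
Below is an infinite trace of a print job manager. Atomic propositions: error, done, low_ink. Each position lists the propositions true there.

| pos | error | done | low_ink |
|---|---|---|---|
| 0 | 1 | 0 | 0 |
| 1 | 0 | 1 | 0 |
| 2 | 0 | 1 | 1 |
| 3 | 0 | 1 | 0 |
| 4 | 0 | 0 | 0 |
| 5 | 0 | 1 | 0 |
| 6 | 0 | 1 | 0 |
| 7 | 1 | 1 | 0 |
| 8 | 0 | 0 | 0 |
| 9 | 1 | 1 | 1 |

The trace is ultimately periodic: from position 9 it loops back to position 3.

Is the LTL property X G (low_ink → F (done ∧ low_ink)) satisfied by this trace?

Satisfied

The position after 0 is 1; G (low_ink → F (done ∧ low_ink)) is true there.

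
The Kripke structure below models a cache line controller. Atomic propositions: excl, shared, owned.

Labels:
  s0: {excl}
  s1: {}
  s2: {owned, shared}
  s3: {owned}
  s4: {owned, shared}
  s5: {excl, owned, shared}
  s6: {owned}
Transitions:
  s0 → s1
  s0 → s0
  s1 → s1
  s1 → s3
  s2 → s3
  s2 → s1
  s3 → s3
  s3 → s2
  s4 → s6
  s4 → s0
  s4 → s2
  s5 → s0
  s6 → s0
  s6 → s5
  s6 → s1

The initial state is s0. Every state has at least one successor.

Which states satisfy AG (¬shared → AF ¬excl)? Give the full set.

{s1, s2, s3}

States satisfying ¬shared → AF ¬excl: {s1, s2, s3, s4, s5, s6}.
States satisfying AG (¬shared → AF ¬excl): {s1, s2, s3}.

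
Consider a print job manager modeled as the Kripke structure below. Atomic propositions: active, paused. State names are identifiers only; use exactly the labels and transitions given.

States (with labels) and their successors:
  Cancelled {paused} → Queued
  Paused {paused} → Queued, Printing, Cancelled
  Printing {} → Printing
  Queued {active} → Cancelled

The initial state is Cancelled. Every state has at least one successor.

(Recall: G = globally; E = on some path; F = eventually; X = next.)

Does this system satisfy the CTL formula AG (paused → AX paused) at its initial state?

No

States satisfying paused → AX paused: {Printing, Queued}.
States satisfying AG (paused → AX paused): {Printing}.
Cancelled is reachable from Cancelled and violates paused → AX paused, so AG fails at Cancelled.
Cancelled ∉ Sat(AG (paused → AX paused)).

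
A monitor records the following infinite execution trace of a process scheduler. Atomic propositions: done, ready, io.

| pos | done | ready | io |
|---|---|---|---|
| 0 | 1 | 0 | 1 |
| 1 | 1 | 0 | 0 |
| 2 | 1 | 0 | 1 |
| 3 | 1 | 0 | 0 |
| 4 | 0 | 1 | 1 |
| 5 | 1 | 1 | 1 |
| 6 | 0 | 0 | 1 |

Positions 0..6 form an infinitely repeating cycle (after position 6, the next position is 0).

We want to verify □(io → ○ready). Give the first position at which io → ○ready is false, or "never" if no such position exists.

At position 0 the labels are {done, io} and the next position 1 has {done}, so io → ○ready is false there. This is the first violation.

0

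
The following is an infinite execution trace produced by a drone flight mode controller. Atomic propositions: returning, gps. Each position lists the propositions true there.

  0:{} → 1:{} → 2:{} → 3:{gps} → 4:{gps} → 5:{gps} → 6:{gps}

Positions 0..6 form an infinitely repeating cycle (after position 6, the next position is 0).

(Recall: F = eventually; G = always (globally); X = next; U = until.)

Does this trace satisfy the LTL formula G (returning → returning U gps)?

Holds

returning → returning U gps holds at every position 0..6, and those are all positions ever visited, so G (returning → returning U gps) holds.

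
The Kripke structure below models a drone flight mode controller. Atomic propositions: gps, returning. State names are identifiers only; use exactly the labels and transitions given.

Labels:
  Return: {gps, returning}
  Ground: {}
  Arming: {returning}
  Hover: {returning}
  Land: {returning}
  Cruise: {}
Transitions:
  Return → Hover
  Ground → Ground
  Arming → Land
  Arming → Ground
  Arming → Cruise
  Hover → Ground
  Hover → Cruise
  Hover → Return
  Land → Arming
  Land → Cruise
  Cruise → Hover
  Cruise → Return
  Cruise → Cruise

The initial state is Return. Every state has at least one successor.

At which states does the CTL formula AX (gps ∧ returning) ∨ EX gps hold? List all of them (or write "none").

{Hover, Cruise}

States satisfying gps ∧ returning: {Return}.
States satisfying AX (gps ∧ returning): ∅.
States satisfying gps: {Return}.
States satisfying EX gps: {Hover, Cruise}.
States satisfying AX (gps ∧ returning) ∨ EX gps: {Hover, Cruise}.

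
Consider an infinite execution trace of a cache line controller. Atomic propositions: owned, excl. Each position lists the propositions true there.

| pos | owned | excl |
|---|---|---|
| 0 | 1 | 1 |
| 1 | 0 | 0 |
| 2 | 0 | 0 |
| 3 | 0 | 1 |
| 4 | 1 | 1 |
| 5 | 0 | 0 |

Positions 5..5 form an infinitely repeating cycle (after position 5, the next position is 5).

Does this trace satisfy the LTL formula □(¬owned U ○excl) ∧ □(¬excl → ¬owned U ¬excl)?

Violated

¬owned U ○excl must hold at every position from 0 onward. It fails at position 0, so □(¬owned U ○excl) is false.
¬excl → ¬owned U ¬excl holds at every position 0..5, and those are all positions ever visited, so □(¬excl → ¬owned U ¬excl) holds.
Positions where ¬excl holds: 1, 2, 5.
Check ¬owned U ¬excl at each: 1→ok, 2→ok, 5→ok.
At position 0: □(¬owned U ○excl) is false; □(¬excl → ¬owned U ¬excl) is true; so □(¬owned U ○excl) ∧ □(¬excl → ¬owned U ¬excl) is false.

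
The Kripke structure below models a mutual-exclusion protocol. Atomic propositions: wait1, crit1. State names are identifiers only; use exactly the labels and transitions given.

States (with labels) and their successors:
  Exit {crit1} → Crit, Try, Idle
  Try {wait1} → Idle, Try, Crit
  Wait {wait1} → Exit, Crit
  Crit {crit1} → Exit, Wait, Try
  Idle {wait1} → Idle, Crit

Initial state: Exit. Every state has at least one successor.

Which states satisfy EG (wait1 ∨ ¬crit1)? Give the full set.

{Try, Idle}

States satisfying wait1 ∨ ¬crit1: {Try, Wait, Idle}.
States satisfying EG (wait1 ∨ ¬crit1): {Try, Idle}.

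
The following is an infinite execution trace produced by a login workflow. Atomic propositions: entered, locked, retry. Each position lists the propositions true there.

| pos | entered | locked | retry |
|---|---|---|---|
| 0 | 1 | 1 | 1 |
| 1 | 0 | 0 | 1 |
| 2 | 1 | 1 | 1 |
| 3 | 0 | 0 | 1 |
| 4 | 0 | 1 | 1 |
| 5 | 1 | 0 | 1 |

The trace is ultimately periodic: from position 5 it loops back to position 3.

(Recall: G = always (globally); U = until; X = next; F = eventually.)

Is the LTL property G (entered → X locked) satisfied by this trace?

entered → X locked must hold at every position from 0 onward. It fails at position 0, so G (entered → X locked) is false.
Positions where entered holds: 0, 2, 5.
Check X locked at each: 0→fails, 2→fails, 5→fails.

No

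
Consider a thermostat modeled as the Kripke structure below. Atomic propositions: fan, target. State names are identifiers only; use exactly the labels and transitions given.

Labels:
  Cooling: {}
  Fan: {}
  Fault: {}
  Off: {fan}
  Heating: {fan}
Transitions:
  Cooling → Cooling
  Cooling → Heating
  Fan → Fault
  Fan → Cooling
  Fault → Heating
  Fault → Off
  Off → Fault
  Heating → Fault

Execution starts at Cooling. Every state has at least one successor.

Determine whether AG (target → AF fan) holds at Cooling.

States satisfying target → AF fan: {Cooling, Fan, Fault, Off, Heating}.
States satisfying AG (target → AF fan): {Cooling, Fan, Fault, Off, Heating}.
Every state reachable from Cooling satisfies target → AF fan.
Cooling ∈ Sat(AG (target → AF fan)).

Yes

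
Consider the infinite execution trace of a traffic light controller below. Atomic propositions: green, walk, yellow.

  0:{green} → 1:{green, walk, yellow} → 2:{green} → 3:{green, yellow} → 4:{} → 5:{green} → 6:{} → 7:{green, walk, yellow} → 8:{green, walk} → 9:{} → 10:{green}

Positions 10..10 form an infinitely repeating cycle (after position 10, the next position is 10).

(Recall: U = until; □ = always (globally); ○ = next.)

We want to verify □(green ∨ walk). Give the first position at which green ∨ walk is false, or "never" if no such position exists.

4

Check green ∨ walk at each position in order: 0 ✓, 1 ✓, 2 ✓, 3 ✓.
At position 4 the labels are {}, so green ∨ walk is false there. This is the first violation.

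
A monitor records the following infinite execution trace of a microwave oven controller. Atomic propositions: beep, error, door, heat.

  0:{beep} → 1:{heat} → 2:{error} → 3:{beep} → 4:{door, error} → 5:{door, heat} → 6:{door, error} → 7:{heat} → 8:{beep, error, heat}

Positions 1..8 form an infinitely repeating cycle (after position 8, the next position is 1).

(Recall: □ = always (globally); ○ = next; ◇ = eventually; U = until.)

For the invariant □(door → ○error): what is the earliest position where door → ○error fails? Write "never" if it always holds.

Check door → ○error at each position in order: 0 ✓, 1 ✓, 2 ✓, 3 ✓.
At position 4 the labels are {door, error} and the next position 5 has {door, heat}, so door → ○error is false there. This is the first violation.

4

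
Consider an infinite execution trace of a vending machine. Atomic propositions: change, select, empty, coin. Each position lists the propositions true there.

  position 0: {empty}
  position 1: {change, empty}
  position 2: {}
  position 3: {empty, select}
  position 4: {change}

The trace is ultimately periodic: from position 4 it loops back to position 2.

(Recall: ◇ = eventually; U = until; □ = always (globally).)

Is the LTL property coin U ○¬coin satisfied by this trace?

Holds

Walking from position 0: ○¬coin first holds at position 0, and coin holds at every earlier position along the way, so coin U ○¬coin holds.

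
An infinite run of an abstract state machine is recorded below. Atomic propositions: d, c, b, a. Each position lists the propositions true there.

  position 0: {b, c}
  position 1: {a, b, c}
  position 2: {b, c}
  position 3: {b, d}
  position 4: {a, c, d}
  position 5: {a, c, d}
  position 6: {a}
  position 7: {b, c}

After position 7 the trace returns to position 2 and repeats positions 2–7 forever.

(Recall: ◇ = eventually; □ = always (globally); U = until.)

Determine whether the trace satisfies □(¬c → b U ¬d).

Violated

¬c → b U ¬d must hold at every position from 0 onward. It fails at position 3, so □(¬c → b U ¬d) is false.
Positions where ¬c holds: 3, 6.
Check b U ¬d at each: 3→fails, 6→ok.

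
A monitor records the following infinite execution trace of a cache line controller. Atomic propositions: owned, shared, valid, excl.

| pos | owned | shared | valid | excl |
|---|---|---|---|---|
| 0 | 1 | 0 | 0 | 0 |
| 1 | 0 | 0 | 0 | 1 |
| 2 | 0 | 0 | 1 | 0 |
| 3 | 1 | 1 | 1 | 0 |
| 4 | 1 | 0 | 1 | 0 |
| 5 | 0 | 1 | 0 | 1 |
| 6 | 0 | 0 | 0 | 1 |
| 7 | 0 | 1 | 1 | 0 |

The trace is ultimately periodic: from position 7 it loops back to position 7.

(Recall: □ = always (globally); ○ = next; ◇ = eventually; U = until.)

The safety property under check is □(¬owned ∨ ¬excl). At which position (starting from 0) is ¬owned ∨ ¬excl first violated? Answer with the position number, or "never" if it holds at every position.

never

¬owned ∨ ¬excl holds at every position 0..7, and those are all the positions the trace ever visits, so the invariant □(¬owned ∨ ¬excl) is never violated.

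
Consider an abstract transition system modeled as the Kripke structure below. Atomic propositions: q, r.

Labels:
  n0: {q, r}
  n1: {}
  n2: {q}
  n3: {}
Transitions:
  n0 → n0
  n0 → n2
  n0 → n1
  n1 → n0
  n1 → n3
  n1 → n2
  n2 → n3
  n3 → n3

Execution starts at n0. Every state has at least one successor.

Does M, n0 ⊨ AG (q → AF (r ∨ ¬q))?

States satisfying q → AF (r ∨ ¬q): {n0, n1, n2, n3}.
States satisfying AG (q → AF (r ∨ ¬q)): {n0, n1, n2, n3}.
Every state reachable from n0 satisfies q → AF (r ∨ ¬q).
n0 ∈ Sat(AG (q → AF (r ∨ ¬q))).

Holds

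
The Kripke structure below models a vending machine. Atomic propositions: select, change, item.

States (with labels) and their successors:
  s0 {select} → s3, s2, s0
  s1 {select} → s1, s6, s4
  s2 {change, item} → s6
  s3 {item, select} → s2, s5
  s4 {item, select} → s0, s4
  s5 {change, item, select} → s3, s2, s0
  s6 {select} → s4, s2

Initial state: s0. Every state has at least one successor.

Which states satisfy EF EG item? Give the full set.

States satisfying EG item: {s3, s4, s5}.
States satisfying EF EG item: {s0, s1, s2, s3, s4, s5, s6}.

{s0, s1, s2, s3, s4, s5, s6}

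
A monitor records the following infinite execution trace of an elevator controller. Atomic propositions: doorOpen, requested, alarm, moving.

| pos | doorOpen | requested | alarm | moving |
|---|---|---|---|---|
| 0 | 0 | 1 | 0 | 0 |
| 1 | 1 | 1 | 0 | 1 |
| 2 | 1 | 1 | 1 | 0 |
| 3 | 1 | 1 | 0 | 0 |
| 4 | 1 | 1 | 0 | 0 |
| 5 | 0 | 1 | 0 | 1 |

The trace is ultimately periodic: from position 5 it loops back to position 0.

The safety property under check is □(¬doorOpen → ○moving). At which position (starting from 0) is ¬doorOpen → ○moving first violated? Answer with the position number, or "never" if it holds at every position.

5

Check ¬doorOpen → ○moving at each position in order: 0 ✓, 1 ✓, 2 ✓, 3 ✓, 4 ✓.
At position 5 the labels are {moving, requested} and the next position 0 has {requested}, so ¬doorOpen → ○moving is false there. This is the first violation.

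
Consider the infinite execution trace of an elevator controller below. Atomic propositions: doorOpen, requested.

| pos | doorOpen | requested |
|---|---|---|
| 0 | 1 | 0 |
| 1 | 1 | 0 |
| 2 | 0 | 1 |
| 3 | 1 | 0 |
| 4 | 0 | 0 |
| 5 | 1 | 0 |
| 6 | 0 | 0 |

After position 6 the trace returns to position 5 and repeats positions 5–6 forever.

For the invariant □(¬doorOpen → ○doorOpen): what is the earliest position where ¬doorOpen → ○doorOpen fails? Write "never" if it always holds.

never

¬doorOpen → ○doorOpen holds at every position 0..6, and those are all the positions the trace ever visits, so the invariant □(¬doorOpen → ○doorOpen) is never violated.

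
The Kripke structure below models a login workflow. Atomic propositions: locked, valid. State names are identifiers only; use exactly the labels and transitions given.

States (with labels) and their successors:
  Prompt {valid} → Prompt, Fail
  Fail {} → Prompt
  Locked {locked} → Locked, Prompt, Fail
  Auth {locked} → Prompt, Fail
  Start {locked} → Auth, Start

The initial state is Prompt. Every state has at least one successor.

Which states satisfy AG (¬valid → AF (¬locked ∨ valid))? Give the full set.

{Prompt, Fail, Auth}

States satisfying ¬valid → AF (¬locked ∨ valid): {Prompt, Fail, Auth}.
States satisfying AG (¬valid → AF (¬locked ∨ valid)): {Prompt, Fail, Auth}.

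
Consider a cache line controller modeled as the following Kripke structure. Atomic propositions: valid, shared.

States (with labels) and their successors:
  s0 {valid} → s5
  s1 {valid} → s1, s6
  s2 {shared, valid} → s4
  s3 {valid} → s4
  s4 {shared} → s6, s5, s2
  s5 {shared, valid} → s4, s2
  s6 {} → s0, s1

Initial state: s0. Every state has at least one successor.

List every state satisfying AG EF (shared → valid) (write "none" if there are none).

{s0, s1, s2, s3, s4, s5, s6}

States satisfying EF (shared → valid): {s0, s1, s2, s3, s4, s5, s6}.
States satisfying AG EF (shared → valid): {s0, s1, s2, s3, s4, s5, s6}.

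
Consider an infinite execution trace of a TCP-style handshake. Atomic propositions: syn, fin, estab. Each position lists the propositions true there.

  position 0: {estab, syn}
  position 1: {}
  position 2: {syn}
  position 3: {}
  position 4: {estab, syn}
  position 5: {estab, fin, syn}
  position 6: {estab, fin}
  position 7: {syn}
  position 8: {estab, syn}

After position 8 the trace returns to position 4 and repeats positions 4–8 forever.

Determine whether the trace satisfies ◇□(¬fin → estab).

Does not hold

□(¬fin → estab) is false at every position 0..8, so it never becomes true and ◇□(¬fin → estab) fails.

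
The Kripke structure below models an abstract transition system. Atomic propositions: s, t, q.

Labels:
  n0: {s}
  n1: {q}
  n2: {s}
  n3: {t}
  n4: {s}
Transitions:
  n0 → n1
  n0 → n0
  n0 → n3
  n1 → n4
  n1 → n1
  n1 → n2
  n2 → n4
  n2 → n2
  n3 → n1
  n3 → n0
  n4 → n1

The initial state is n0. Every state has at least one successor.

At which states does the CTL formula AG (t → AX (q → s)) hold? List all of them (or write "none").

{n1, n2, n4}

States satisfying t → AX (q → s): {n0, n1, n2, n4}.
States satisfying AG (t → AX (q → s)): {n1, n2, n4}.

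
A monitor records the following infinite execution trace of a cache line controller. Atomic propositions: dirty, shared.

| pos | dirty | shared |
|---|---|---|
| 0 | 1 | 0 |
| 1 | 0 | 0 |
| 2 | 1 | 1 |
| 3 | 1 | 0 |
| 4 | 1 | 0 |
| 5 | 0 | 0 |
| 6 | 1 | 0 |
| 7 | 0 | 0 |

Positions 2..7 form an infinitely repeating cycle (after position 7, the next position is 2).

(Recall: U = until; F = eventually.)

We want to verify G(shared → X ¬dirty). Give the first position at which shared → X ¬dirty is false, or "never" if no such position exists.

Check shared → X ¬dirty at each position in order: 0 ✓, 1 ✓.
At position 2 the labels are {dirty, shared} and the next position 3 has {dirty}, so shared → X ¬dirty is false there. This is the first violation.

2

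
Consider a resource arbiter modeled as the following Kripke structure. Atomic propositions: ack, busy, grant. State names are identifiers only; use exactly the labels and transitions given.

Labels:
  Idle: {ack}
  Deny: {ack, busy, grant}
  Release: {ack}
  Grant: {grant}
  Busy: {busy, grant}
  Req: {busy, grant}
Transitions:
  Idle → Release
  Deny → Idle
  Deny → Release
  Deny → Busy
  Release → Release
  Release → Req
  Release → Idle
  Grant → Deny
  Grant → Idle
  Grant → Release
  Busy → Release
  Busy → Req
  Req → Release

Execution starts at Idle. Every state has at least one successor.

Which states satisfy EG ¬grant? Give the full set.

{Idle, Release}

States satisfying ¬grant: {Idle, Release}.
States satisfying EG ¬grant: {Idle, Release}.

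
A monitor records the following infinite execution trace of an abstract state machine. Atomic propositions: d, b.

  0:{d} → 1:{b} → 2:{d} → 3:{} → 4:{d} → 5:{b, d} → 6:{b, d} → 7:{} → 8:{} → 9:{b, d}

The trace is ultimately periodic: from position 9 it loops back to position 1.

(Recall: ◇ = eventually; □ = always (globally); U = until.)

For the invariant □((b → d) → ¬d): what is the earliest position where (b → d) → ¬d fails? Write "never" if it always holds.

0

At position 0 the labels are {d}, so (b → d) → ¬d is false there. This is the first violation.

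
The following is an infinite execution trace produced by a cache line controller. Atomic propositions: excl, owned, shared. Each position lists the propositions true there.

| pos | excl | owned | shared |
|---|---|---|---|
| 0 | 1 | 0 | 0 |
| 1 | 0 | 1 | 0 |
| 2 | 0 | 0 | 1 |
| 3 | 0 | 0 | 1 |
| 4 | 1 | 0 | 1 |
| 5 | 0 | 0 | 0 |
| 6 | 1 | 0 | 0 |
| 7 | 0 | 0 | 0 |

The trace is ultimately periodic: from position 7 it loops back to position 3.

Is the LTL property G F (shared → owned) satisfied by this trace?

F (shared → owned) holds at every position 0..7, and those are all positions ever visited, so G F (shared → owned) holds.

Yes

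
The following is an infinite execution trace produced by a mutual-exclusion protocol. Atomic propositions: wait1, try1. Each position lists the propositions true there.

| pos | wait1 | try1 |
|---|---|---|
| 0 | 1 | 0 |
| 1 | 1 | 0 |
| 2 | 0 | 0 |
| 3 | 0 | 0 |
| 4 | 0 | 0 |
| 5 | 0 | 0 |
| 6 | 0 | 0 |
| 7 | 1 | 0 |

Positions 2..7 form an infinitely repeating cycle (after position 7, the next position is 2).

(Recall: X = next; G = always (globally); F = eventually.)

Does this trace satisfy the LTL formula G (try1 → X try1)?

Yes

try1 → X try1 holds at every position 0..7, and those are all positions ever visited, so G (try1 → X try1) holds.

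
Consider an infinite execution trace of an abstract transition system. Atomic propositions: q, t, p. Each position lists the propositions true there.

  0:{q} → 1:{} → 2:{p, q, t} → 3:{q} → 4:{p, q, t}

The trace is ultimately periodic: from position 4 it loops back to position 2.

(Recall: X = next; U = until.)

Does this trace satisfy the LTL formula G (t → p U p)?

t → p U p holds at every position 0..4, and those are all positions ever visited, so G (t → p U p) holds.
Positions where t holds: 2, 4.
Check p U p at each: 2→ok, 4→ok.

Satisfied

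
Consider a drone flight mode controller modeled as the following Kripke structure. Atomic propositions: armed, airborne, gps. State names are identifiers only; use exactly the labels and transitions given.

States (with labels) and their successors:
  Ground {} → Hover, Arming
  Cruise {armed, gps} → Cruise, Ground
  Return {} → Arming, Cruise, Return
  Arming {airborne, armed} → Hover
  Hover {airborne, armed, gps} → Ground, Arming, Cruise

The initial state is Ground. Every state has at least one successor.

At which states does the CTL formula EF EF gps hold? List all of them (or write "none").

States satisfying EF gps: {Ground, Cruise, Return, Arming, Hover}.
States satisfying EF EF gps: {Ground, Cruise, Return, Arming, Hover}.

{Ground, Cruise, Return, Arming, Hover}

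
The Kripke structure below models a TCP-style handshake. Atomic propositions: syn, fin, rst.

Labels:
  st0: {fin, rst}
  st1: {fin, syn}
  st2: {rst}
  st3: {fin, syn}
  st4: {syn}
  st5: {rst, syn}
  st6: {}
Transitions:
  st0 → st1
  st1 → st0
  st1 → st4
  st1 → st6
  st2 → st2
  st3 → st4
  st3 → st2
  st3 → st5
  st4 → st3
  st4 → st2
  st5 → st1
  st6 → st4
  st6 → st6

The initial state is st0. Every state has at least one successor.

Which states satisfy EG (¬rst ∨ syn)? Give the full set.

States satisfying ¬rst ∨ syn: {st1, st3, st4, st5, st6}.
States satisfying EG (¬rst ∨ syn): {st1, st3, st4, st5, st6}.

{st1, st3, st4, st5, st6}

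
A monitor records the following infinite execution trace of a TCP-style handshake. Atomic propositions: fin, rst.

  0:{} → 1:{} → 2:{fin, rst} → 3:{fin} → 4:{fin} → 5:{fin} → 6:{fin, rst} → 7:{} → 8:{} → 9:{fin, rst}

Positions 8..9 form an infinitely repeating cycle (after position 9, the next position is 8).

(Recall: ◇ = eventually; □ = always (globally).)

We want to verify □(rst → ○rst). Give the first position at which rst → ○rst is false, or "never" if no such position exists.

2

Check rst → ○rst at each position in order: 0 ✓, 1 ✓.
At position 2 the labels are {fin, rst} and the next position 3 has {fin}, so rst → ○rst is false there. This is the first violation.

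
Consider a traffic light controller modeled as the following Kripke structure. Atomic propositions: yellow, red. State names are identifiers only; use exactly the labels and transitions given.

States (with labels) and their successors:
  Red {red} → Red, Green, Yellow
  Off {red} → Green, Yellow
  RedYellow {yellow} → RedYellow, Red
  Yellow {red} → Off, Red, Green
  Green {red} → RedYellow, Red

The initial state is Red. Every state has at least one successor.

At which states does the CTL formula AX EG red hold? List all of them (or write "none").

States satisfying EG red: {Red, Off, Yellow, Green}.
States satisfying AX EG red: {Red, Off, Yellow}.

{Red, Off, Yellow}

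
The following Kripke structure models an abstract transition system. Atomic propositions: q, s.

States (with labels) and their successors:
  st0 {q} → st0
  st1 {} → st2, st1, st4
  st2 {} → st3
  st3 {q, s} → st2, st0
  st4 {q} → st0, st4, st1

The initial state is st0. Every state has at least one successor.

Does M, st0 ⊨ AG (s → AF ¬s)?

States satisfying s → AF ¬s: {st0, st1, st2, st3, st4}.
States satisfying AG (s → AF ¬s): {st0, st1, st2, st3, st4}.
Every state reachable from st0 satisfies s → AF ¬s.
st0 ∈ Sat(AG (s → AF ¬s)).

Satisfied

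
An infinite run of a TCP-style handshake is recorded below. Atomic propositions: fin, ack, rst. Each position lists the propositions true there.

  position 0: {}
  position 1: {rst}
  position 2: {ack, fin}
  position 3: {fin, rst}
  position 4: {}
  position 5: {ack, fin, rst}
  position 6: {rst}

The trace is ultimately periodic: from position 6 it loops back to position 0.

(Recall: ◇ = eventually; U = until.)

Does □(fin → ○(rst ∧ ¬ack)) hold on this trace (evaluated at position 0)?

Does not hold

fin → ○(rst ∧ ¬ack) must hold at every position from 0 onward. It fails at position 3, so □(fin → ○(rst ∧ ¬ack)) is false.
Positions where fin holds: 2, 3, 5.
Check ○(rst ∧ ¬ack) at each: 2→ok, 3→fails, 5→ok.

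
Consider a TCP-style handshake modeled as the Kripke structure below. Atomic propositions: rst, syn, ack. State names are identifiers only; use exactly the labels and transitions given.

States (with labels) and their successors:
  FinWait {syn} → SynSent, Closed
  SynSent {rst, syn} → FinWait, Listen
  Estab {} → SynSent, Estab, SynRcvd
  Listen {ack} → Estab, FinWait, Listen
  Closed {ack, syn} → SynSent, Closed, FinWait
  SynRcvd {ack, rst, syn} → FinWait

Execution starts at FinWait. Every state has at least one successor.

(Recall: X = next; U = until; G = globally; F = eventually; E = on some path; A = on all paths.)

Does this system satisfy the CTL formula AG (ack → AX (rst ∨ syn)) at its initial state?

Violated

States satisfying ack → AX (rst ∨ syn): {FinWait, SynSent, Estab, Closed, SynRcvd}.
States satisfying AG (ack → AX (rst ∨ syn)): ∅.
Listen is reachable from FinWait and violates ack → AX (rst ∨ syn), so AG fails at FinWait.
FinWait ∉ Sat(AG (ack → AX (rst ∨ syn))).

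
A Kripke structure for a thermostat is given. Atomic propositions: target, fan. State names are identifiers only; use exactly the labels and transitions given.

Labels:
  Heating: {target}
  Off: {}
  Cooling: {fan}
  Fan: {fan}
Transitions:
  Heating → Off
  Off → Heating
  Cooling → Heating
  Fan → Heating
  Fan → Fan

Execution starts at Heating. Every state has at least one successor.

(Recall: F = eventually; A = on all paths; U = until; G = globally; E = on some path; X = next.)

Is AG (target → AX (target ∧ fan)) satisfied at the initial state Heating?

States satisfying target → AX (target ∧ fan): {Off, Cooling, Fan}.
States satisfying AG (target → AX (target ∧ fan)): ∅.
Heating is reachable from Heating and violates target → AX (target ∧ fan), so AG fails at Heating.
Heating ∉ Sat(AG (target → AX (target ∧ fan))).

No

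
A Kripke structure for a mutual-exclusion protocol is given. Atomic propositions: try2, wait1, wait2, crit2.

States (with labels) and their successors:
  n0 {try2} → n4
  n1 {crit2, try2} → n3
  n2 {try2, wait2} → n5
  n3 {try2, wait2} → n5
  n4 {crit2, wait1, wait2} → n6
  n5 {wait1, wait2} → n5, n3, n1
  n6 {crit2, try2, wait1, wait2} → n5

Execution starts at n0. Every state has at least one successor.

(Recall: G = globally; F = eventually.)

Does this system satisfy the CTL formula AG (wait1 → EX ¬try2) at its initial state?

States satisfying wait1 → EX ¬try2: {n0, n1, n2, n3, n5, n6}.
States satisfying AG (wait1 → EX ¬try2): {n1, n2, n3, n5, n6}.
n4 is reachable from n0 and violates wait1 → EX ¬try2, so AG fails at n0.
n0 ∉ Sat(AG (wait1 → EX ¬try2)).

Violated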